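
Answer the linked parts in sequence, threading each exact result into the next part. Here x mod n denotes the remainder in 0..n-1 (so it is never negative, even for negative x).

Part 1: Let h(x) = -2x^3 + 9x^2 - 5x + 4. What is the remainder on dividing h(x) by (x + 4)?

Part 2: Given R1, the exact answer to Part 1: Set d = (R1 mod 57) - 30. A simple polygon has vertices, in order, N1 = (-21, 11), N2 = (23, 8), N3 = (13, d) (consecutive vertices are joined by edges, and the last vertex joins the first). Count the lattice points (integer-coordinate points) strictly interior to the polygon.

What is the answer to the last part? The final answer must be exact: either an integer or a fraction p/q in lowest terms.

608

Part 1: remainder = value at the root: -2*(-4)^3 + 9*(-4)^2 - 5*(-4)^1 + 4 = (128) + (144) + (20) + (4) = 296; answer 296
Part 2: R1 = 296; d = -19; cross terms: (-21*8 - 23*11)=-421, (23*-19 - 13*8)=-541, (13*11 - -21*-19)=-256; twice the area = |-1218| = 1218; area = 609; boundary points = 1 + 1 + 2 = 4; strictly interior points = area - boundary/2 + 1 = 608; answer 608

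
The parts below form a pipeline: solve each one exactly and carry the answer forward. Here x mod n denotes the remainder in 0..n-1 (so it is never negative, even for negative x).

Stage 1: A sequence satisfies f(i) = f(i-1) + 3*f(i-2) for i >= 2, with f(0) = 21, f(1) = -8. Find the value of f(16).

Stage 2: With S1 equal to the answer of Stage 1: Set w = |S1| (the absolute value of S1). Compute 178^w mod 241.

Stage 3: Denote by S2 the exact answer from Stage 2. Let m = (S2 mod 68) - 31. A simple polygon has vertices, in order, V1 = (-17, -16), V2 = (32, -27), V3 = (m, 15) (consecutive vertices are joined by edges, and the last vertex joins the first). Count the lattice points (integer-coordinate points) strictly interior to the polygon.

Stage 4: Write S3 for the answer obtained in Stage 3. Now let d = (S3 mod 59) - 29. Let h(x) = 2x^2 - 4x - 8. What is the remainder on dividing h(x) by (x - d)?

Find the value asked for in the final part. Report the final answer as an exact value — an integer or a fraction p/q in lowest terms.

40

Stage 1: f(2) = 1*(-8) + 3*(21) = 55; iterating: f(2)=55, f(3)=31, f(4)=196, f(5)=289, f(6)=877, f(7)=1744, f(8)=4375, f(9)=9607, f(10)=22732, f(11)=51553, f(12)=119749, f(13)=274408, f(14)=633655, f(15)=1456879, f(16)=3357844; answer 3357844
Stage 2: S1 = 3357844; w = 3357844; squarings mod 241: 178^1=178, 178^2=113, 178^4=237, 178^8=16, 178^16=15, 178^32=225, 178^64=15, 178^128=225, 178^256=15, 178^512=225, 178^1024=15, 178^2048=225, 178^4096=15, 178^8192=225, 178^16384=15, 178^32768=225, 178^65536=15, 178^131072=225, 178^262144=15, 178^524288=225, 178^1048576=15, 178^2097152=225; 178^3357844 = 178^4 * 178^16 * 178^128 * 178^1024 * 178^2048 * 178^4096 * 178^8192 * 178^65536 * 178^131072 * 178^1048576 * 178^2097152 = 237 (mod 241); answer 237
Stage 3: S2 = 237; m = 2; cross terms: (-17*-27 - 32*-16)=971, (32*15 - 2*-27)=534, (2*-16 - -17*15)=223; twice the area = |1728| = 1728; area = 864; boundary points = 1 + 6 + 1 = 8; strictly interior points = area - boundary/2 + 1 = 861; answer 861
Stage 4: S3 = 861; d = 6; remainder = value at the root: 2*(6)^2 - 4*(6)^1 - 8 = (72) + (-24) + (-8) = 40; answer 40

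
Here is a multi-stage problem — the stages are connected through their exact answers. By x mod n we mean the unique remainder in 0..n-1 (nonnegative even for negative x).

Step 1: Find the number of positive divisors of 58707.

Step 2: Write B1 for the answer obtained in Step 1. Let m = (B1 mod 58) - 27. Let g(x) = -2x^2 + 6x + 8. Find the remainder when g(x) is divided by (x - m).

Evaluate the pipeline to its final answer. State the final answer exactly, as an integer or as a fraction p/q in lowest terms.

-532

Step 1: 58707 = 3^2 * 11 * 593; number of divisors = (2+1) * (1+1) * (1+1) = 12; answer 12
Step 2: B1 = 12; m = -15; remainder = value at the root: -2*(-15)^2 + 6*(-15)^1 + 8 = (-450) + (-90) + (8) = -532; answer -532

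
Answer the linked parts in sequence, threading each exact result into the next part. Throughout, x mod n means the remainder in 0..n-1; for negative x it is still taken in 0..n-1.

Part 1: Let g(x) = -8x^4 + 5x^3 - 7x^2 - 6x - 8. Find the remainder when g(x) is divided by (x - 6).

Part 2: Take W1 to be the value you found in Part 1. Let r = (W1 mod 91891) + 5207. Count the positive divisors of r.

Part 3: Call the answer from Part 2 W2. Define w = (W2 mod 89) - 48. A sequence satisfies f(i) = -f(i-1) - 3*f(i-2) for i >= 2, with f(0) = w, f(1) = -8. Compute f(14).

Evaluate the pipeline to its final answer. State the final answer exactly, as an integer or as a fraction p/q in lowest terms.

-51760

Part 1: remainder = value at the root: -8*(6)^4 + 5*(6)^3 - 7*(6)^2 - 6*(6)^1 - 8 = (-10368) + (1080) + (-252) + (-36) + (-8) = -9584; answer -9584
Part 2: W1 = -9584; r = 87514; 87514 = 2 * 7^2 * 19 * 47; number of divisors = (1+1) * (2+1) * (1+1) * (1+1) = 24; answer 24
Part 3: W2 = 24; w = -24; f(2) = -1*(-8) - 3*(-24) = 80; iterating: f(2)=80, f(3)=-56, f(4)=-184, f(5)=352, f(6)=200, f(7)=-1256, f(8)=656, f(9)=3112, f(10)=-5080, f(11)=-4256, f(12)=19496, f(13)=-6728, f(14)=-51760; answer -51760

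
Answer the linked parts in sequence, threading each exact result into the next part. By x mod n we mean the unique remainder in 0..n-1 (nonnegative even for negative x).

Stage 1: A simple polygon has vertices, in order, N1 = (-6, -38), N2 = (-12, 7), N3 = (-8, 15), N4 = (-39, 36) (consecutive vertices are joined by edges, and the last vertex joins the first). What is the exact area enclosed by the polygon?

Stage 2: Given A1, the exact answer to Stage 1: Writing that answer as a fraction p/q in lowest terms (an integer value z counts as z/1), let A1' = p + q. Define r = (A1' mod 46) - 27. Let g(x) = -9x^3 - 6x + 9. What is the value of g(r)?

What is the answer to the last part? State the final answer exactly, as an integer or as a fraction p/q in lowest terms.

Stage 1: cross terms: (-6*7 - -12*-38)=-498, (-12*15 - -8*7)=-124, (-8*36 - -39*15)=297, (-39*-38 - -6*36)=1698; twice the area = |1373| = 1373; area = 1373/2; answer 1373/2
Stage 2: A1 = 1373/2; threaded value p + q = 1375; r = 14; -9*(14)^3 - 6*(14)^1 + 9 = (-24696) + (-84) + (9) = -24771; answer -24771

-24771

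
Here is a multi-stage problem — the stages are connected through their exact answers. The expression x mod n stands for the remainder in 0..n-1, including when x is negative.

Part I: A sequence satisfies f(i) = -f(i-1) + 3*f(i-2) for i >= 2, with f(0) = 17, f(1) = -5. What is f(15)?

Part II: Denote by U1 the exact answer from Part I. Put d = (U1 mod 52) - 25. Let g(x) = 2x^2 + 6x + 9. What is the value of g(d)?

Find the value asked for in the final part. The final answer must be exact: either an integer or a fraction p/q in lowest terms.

Part I: f(2) = -1*(-5) + 3*(17) = 56; iterating: f(2)=56, f(3)=-71, f(4)=239, f(5)=-452, f(6)=1169, f(7)=-2525, f(8)=6032, f(9)=-13607, f(10)=31703, f(11)=-72524, f(12)=167633, f(13)=-385205, f(14)=888104, f(15)=-2043719; answer -2043719
Part II: U1 = -2043719; d = 12; 2*(12)^2 + 6*(12)^1 + 9 = (288) + (72) + (9) = 369; answer 369

369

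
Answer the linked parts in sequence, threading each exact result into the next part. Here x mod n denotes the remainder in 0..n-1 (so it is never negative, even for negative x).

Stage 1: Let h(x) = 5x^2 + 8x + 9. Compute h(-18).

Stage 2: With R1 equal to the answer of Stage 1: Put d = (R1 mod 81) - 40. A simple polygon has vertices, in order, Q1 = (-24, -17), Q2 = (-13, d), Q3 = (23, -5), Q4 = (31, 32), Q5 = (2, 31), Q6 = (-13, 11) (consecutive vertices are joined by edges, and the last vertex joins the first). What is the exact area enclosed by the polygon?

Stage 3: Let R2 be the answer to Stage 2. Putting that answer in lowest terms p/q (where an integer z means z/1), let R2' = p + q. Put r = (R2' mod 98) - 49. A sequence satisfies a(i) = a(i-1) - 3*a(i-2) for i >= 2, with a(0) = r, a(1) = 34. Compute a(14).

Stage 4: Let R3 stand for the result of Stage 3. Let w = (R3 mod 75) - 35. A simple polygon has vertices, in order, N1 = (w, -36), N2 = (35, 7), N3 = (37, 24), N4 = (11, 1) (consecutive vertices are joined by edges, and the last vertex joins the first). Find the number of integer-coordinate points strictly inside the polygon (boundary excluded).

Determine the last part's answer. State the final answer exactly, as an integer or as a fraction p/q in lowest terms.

Stage 1: 5*(-18)^2 + 8*(-18)^1 + 9 = (1620) + (-144) + (9) = 1485; answer 1485
Stage 2: R1 = 1485; d = -13; cross terms: (-24*-13 - -13*-17)=91, (-13*-5 - 23*-13)=364, (23*32 - 31*-5)=891, (31*31 - 2*32)=897, (2*11 - -13*31)=425, (-13*-17 - -24*11)=485; twice the area = |3153| = 3153; area = 3153/2; answer 3153/2
Stage 3: R2 = 3153/2; threaded value p + q = 3155; r = -30; a(2) = 1*(34) - 3*(-30) = 124; iterating: a(2)=124, a(3)=22, a(4)=-350, a(5)=-416, a(6)=634, a(7)=1882, a(8)=-20, a(9)=-5666, a(10)=-5606, a(11)=11392, a(12)=28210, a(13)=-5966, a(14)=-90596; answer -90596
Stage 4: R3 = -90596; w = -31; cross terms: (-31*7 - 35*-36)=1043, (35*24 - 37*7)=581, (37*1 - 11*24)=-227, (11*-36 - -31*1)=-365; twice the area = |1032| = 1032; area = 516; boundary points = 1 + 1 + 1 + 1 = 4; strictly interior points = area - boundary/2 + 1 = 515; answer 515

515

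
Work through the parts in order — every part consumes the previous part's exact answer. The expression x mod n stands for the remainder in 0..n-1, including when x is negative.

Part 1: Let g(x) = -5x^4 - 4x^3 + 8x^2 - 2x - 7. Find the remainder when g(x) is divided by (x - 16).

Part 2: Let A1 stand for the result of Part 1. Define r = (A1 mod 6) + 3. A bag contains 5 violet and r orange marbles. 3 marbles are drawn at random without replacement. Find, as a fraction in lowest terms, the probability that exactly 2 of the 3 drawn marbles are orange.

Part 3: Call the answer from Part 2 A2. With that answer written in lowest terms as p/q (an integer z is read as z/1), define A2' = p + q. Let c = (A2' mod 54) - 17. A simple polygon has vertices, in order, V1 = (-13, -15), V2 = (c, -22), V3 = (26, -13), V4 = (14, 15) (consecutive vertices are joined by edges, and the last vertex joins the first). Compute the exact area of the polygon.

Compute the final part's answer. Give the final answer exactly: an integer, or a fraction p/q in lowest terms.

Part 1: remainder = value at the root: -5*(16)^4 - 4*(16)^3 + 8*(16)^2 - 2*(16)^1 - 7 = (-327680) + (-16384) + (2048) + (-32) + (-7) = -342055; answer -342055
Part 2: A1 = -342055; r = 8; total draws C(13,3) = 286; favorable C(8,2)*C(5,1) = 140; P = 70/143; answer 70/143
Part 3: A2 = 70/143; threaded value p + q = 213; c = 34; cross terms: (-13*-22 - 34*-15)=796, (34*-13 - 26*-22)=130, (26*15 - 14*-13)=572, (14*-15 - -13*15)=-15; twice the area = |1483| = 1483; area = 1483/2; answer 1483/2

1483/2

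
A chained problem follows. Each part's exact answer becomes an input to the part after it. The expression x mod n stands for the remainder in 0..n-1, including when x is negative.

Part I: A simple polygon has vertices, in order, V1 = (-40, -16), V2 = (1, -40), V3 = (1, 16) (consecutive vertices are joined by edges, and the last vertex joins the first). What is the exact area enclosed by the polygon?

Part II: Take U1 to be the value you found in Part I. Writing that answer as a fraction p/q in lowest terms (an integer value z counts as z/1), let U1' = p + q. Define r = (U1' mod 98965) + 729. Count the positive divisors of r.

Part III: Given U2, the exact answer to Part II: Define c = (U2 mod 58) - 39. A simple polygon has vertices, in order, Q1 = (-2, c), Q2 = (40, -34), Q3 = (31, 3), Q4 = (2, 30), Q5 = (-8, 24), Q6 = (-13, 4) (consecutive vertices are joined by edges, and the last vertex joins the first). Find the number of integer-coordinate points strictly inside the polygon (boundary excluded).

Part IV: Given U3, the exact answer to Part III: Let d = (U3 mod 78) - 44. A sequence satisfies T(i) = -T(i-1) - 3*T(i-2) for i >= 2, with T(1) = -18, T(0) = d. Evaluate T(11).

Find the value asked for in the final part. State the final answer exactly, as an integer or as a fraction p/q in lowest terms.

Part I: cross terms: (-40*-40 - 1*-16)=1616, (1*16 - 1*-40)=56, (1*-16 - -40*16)=624; twice the area = |2296| = 2296; area = 1148; answer 1148
Part II: U1 = 1148; threaded value p + q = 1149; r = 1878; 1878 = 2 * 3 * 313; number of divisors = (1+1) * (1+1) * (1+1) = 8; answer 8
Part III: U2 = 8; c = -31; cross terms: (-2*-34 - 40*-31)=1308, (40*3 - 31*-34)=1174, (31*30 - 2*3)=924, (2*24 - -8*30)=288, (-8*4 - -13*24)=280, (-13*-31 - -2*4)=411; twice the area = |4385| = 4385; area = 4385/2; boundary points = 3 + 1 + 1 + 2 + 5 + 1 = 13; strictly interior points = area - boundary/2 + 1 = 2187; answer 2187
Part IV: U3 = 2187; d = -41; T(2) = -1*(-18) - 3*(-41) = 141; iterating: T(2)=141, T(3)=-87, T(4)=-336, T(5)=597, T(6)=411, T(7)=-2202, T(8)=969, T(9)=5637, T(10)=-8544, T(11)=-8367; answer -8367

-8367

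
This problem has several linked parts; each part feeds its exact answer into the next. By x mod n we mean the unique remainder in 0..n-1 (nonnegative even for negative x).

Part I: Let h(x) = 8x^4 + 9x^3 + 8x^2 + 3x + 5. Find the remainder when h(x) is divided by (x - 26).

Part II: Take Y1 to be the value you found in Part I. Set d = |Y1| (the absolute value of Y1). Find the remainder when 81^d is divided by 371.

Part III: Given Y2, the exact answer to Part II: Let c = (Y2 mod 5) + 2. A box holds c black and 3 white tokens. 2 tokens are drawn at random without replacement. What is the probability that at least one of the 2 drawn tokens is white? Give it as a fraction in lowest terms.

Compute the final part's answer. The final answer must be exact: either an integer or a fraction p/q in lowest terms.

9/10

Part I: remainder = value at the root: 8*(26)^4 + 9*(26)^3 + 8*(26)^2 + 3*(26)^1 + 5 = (3655808) + (158184) + (5408) + (78) + (5) = 3819483; answer 3819483
Part II: Y1 = 3819483; d = 3819483; squarings mod 371: 81^1=81, 81^2=254, 81^4=333, 81^8=331, 81^16=116, 81^32=100, 81^64=354, 81^128=289, 81^256=46, 81^512=261, 81^1024=228, 81^2048=44, 81^4096=81, 81^8192=254, 81^16384=333, 81^32768=331, 81^65536=116, 81^131072=100, 81^262144=354, 81^524288=289, 81^1048576=46, 81^2097152=261; 81^3819483 = 81^1 * 81^2 * 81^8 * 81^16 * 81^64 * 81^128 * 81^256 * 81^512 * 81^1024 * 81^16384 * 81^131072 * 81^524288 * 81^1048576 * 81^2097152 = 155 (mod 371); answer 155
Part III: Y2 = 155; c = 2; total draws C(5,2) = 10; complement C(2,2) = 1; favorable 10 - 1 = 9; P = 9/10; answer 9/10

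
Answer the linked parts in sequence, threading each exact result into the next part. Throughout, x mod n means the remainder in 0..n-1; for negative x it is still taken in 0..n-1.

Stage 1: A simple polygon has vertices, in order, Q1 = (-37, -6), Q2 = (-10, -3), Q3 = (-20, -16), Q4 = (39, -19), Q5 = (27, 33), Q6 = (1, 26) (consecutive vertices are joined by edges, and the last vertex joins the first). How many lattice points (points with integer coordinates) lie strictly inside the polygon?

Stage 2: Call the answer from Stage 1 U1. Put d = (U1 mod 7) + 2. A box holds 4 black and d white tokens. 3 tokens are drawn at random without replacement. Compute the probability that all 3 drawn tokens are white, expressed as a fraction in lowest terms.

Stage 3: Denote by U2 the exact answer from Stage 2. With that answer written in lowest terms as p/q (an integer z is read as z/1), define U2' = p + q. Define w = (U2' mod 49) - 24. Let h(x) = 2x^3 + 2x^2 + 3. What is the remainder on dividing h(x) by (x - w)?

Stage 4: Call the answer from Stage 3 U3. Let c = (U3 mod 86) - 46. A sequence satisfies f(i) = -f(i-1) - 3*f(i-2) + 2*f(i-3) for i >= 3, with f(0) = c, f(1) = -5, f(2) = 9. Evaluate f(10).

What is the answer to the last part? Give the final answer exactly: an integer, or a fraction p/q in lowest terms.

-2601

Stage 1: cross terms: (-37*-3 - -10*-6)=51, (-10*-16 - -20*-3)=100, (-20*-19 - 39*-16)=1004, (39*33 - 27*-19)=1800, (27*26 - 1*33)=669, (1*-6 - -37*26)=956; twice the area = |4580| = 4580; area = 2290; boundary points = 3 + 1 + 1 + 4 + 1 + 2 = 12; strictly interior points = area - boundary/2 + 1 = 2285; answer 2285
Stage 2: U1 = 2285; d = 5; total draws C(9,3) = 84; favorable C(5,3) = 10; P = 5/42; answer 5/42
Stage 3: U2 = 5/42; threaded value p + q = 47; w = 23; remainder = value at the root: 2*(23)^3 + 2*(23)^2 + 3 = (24334) + (1058) + (3) = 25395; answer 25395
Stage 4: U3 = 25395; c = -21; f(3) = -1*(9) - 3*(-5) + 2*(-21) = -36; iterating: f(3)=-36, f(4)=-1, f(5)=127, f(6)=-196, f(7)=-187, f(8)=1029, f(9)=-860, f(10)=-2601; answer -2601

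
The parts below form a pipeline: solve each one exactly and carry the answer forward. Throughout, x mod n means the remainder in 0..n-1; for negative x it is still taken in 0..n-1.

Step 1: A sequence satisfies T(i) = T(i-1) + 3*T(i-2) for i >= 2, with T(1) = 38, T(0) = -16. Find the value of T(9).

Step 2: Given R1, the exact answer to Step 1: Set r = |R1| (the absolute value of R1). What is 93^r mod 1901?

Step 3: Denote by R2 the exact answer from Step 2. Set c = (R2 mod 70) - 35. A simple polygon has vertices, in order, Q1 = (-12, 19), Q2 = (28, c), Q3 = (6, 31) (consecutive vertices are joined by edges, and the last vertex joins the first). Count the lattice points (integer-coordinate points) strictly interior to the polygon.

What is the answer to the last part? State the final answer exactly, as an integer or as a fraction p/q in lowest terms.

Step 1: T(2) = 1*(38) + 3*(-16) = -10; iterating: T(2)=-10, T(3)=104, T(4)=74, T(5)=386, T(6)=608, T(7)=1766, T(8)=3590, T(9)=8888; answer 8888
Step 2: R1 = 8888; r = 8888; squarings mod 1901: 93^1=93, 93^2=1045, 93^4=851, 93^8=1821, 93^16=697, 93^32=1054, 93^64=732, 93^128=1643, 93^256=29, 93^512=841, 93^1024=109, 93^2048=475, 93^4096=1307, 93^8192=1151; 93^8888 = 93^8 * 93^16 * 93^32 * 93^128 * 93^512 * 93^8192 = 1854 (mod 1901); answer 1854
Step 3: R2 = 1854; c = -1; cross terms: (-12*-1 - 28*19)=-520, (28*31 - 6*-1)=874, (6*19 - -12*31)=486; twice the area = |840| = 840; area = 420; boundary points = 20 + 2 + 6 = 28; strictly interior points = area - boundary/2 + 1 = 407; answer 407

407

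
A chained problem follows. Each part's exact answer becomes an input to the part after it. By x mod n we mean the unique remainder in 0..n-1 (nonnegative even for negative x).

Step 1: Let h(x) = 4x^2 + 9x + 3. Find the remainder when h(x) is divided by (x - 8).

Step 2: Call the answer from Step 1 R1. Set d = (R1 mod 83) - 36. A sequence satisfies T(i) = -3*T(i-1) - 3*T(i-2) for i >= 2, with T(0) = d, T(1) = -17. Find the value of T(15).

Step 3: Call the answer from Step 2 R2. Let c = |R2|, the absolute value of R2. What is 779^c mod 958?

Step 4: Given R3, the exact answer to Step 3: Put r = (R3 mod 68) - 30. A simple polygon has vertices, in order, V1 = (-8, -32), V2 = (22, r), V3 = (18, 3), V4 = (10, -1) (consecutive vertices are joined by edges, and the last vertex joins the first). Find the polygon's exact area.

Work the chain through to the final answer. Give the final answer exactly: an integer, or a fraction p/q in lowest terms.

Step 1: remainder = value at the root: 4*(8)^2 + 9*(8)^1 + 3 = (256) + (72) + (3) = 331; answer 331
Step 2: R1 = 331; d = 46; T(2) = -3*(-17) - 3*(46) = -87; iterating: T(2)=-87, T(3)=312, T(4)=-675, T(5)=1089, T(6)=-1242, T(7)=459, T(8)=2349, T(9)=-8424, T(10)=18225, T(11)=-29403, T(12)=33534, T(13)=-12393, T(14)=-63423, T(15)=227448; answer 227448
Step 3: R2 = 227448; c = 227448; squarings mod 958: 779^1=779, 779^2=427, 779^4=309, 779^8=639, 779^16=213, 779^32=343, 779^64=773, 779^128=695, 779^256=193, 779^512=845, 779^1024=315, 779^2048=551, 779^4096=873, 779^8192=519, 779^16384=163, 779^32768=703, 779^65536=839, 779^131072=749; 779^227448 = 779^8 * 779^16 * 779^32 * 779^64 * 779^2048 * 779^4096 * 779^8192 * 779^16384 * 779^65536 * 779^131072 = 611 (mod 958); answer 611
Step 4: R3 = 611; r = 37; cross terms: (-8*37 - 22*-32)=408, (22*3 - 18*37)=-600, (18*-1 - 10*3)=-48, (10*-32 - -8*-1)=-328; twice the area = |-568| = 568; area = 284; answer 284

284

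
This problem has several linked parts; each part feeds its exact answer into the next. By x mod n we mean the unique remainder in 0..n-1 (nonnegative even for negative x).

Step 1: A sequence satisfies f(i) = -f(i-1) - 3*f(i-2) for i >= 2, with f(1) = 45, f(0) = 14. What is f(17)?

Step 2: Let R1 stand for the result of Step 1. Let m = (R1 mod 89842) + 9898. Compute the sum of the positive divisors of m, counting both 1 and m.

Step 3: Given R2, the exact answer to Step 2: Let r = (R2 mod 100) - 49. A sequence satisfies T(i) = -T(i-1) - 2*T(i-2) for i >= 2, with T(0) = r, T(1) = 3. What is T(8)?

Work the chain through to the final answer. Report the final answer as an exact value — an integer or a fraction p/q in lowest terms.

Step 1: f(2) = -1*(45) - 3*(14) = -87; iterating: f(2)=-87, f(3)=-48, f(4)=309, f(5)=-165, f(6)=-762, f(7)=1257, f(8)=1029, f(9)=-4800, f(10)=1713, f(11)=12687, f(12)=-17826, f(13)=-20235, f(14)=73713, f(15)=-13008, f(16)=-208131, f(17)=247155; answer 247155
Step 2: R1 = 247155; m = 77369; 77369 is prime, so its only divisors are 1 and 77369; sigma = 1 + 77369 = 77370; answer 77370
Step 3: R2 = 77370; r = 21; T(2) = -1*(3) - 2*(21) = -45; iterating: T(2)=-45, T(3)=39, T(4)=51, T(5)=-129, T(6)=27, T(7)=231, T(8)=-285; answer -285

-285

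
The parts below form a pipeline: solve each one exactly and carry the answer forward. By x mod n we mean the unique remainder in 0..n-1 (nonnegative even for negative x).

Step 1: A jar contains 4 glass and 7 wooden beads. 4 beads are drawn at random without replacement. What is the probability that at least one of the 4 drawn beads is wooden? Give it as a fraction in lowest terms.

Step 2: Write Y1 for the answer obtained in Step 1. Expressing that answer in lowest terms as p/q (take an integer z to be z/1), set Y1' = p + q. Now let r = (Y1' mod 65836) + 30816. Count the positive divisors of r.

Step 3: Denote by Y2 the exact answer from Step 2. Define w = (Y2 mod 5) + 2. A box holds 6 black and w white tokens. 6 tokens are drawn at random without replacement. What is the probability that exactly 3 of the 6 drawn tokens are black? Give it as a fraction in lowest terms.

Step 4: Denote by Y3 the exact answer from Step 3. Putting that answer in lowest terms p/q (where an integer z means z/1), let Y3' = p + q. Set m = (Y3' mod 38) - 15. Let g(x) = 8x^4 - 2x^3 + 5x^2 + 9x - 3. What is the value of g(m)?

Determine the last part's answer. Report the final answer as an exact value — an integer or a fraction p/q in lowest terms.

115167

Step 1: total draws C(11,4) = 330; complement C(4,4) = 1; favorable 330 - 1 = 329; P = 329/330; answer 329/330
Step 2: Y1 = 329/330; threaded value p + q = 659; r = 31475; 31475 = 5^2 * 1259; number of divisors = (2+1) * (1+1) = 6; answer 6
Step 3: Y2 = 6; w = 3; total draws C(9,6) = 84; favorable C(6,3)*C(3,3) = 20; P = 5/21; answer 5/21
Step 4: Y3 = 5/21; threaded value p + q = 26; m = 11; 8*(11)^4 - 2*(11)^3 + 5*(11)^2 + 9*(11)^1 - 3 = (117128) + (-2662) + (605) + (99) + (-3) = 115167; answer 115167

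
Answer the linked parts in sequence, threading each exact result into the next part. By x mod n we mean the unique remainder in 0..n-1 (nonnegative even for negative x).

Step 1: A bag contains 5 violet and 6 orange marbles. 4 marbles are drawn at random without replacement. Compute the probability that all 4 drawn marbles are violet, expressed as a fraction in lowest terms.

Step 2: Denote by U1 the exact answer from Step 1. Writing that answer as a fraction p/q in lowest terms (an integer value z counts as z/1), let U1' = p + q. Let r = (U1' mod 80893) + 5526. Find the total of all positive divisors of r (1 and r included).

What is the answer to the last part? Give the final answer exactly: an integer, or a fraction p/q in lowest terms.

Step 1: total draws C(11,4) = 330; favorable C(5,4) = 5; P = 1/66; answer 1/66
Step 2: U1 = 1/66; threaded value p + q = 67; r = 5593; 5593 = 7 * 17 * 47; sigma = (1 + 7) * (1 + 17) * (1 + 47) = 8 * 18 * 48 = 6912; answer 6912

6912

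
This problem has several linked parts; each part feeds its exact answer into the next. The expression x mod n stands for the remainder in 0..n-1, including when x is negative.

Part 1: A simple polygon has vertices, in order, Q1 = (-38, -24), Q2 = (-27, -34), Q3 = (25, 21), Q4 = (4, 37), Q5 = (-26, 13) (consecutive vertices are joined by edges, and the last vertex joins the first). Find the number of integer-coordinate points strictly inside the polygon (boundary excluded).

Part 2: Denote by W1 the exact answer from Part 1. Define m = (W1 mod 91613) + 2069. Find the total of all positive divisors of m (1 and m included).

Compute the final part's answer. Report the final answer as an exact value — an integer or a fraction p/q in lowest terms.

Part 1: cross terms: (-38*-34 - -27*-24)=644, (-27*21 - 25*-34)=283, (25*37 - 4*21)=841, (4*13 - -26*37)=1014, (-26*-24 - -38*13)=1118; twice the area = |3900| = 3900; area = 1950; boundary points = 1 + 1 + 1 + 6 + 1 = 10; strictly interior points = area - boundary/2 + 1 = 1946; answer 1946
Part 2: W1 = 1946; m = 4015; 4015 = 5 * 11 * 73; sigma = (1 + 5) * (1 + 11) * (1 + 73) = 6 * 12 * 74 = 5328; answer 5328

5328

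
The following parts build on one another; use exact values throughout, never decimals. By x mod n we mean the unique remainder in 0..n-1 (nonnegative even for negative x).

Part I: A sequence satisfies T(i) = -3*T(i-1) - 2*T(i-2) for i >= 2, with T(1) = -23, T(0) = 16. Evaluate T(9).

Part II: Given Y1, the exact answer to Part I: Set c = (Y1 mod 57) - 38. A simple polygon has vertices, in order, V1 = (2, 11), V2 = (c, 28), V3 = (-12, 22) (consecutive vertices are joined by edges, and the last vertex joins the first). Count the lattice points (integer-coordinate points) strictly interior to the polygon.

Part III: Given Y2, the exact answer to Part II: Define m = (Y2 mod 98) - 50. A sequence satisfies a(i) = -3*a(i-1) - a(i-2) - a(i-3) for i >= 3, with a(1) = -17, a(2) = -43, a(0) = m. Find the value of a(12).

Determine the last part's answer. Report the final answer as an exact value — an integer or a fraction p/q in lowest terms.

-1738737

Part I: T(2) = -3*(-23) - 2*(16) = 37; iterating: T(2)=37, T(3)=-65, T(4)=121, T(5)=-233, T(6)=457, T(7)=-905, T(8)=1801, T(9)=-3593; answer -3593
Part II: Y1 = -3593; c = 17; cross terms: (2*28 - 17*11)=-131, (17*22 - -12*28)=710, (-12*11 - 2*22)=-176; twice the area = |403| = 403; area = 403/2; boundary points = 1 + 1 + 1 = 3; strictly interior points = area - boundary/2 + 1 = 201; answer 201
Part III: Y2 = 201; m = -45; a(3) = -3*(-43) - 1*(-17) - 1*(-45) = 191; iterating: a(3)=191, a(4)=-513, a(5)=1391, a(6)=-3851, a(7)=10675, a(8)=-29565, a(9)=81871, a(10)=-226723, a(11)=627863, a(12)=-1738737; answer -1738737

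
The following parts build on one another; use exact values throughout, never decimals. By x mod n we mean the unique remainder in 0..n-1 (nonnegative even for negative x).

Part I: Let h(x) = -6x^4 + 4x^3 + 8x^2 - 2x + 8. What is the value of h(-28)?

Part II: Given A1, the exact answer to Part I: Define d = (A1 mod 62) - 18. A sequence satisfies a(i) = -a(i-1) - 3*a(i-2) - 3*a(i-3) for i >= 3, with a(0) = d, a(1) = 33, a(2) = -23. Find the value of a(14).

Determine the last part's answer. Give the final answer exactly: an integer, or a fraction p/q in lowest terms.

Part I: -6*(-28)^4 + 4*(-28)^3 + 8*(-28)^2 - 2*(-28)^1 + 8 = (-3687936) + (-87808) + (6272) + (56) + (8) = -3769408; answer -3769408
Part II: A1 = -3769408; d = -12; a(3) = -1*(-23) - 3*(33) - 3*(-12) = -40; iterating: a(3)=-40, a(4)=10, a(5)=179, a(6)=-89, a(7)=-478, a(8)=208, a(9)=1493, a(10)=-683, a(11)=-4420, a(12)=1990, a(13)=13319, a(14)=-6029; answer -6029

-6029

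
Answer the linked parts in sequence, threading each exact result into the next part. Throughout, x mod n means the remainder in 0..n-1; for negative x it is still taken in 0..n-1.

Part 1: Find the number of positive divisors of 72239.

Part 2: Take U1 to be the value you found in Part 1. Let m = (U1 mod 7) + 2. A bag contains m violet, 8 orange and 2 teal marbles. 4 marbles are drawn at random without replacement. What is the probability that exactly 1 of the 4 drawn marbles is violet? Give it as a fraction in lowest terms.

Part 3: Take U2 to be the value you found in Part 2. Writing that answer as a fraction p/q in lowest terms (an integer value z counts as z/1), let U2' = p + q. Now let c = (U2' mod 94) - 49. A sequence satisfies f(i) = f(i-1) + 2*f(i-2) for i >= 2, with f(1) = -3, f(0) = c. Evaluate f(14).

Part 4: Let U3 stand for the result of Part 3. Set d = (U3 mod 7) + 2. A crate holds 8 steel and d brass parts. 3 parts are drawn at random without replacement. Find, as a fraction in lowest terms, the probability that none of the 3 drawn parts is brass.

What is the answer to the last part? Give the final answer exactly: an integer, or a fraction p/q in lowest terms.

14/55

Part 1: 72239 = 29 * 47 * 53; number of divisors = (1+1) * (1+1) * (1+1) = 8; answer 8
Part 2: U1 = 8; m = 3; total draws C(13,4) = 715; favorable C(3,1)*C(10,3) = 360; P = 72/143; answer 72/143
Part 3: U2 = 72/143; threaded value p + q = 215; c = -22; f(2) = 1*(-3) + 2*(-22) = -47; iterating: f(2)=-47, f(3)=-53, f(4)=-147, f(5)=-253, f(6)=-547, f(7)=-1053, f(8)=-2147, f(9)=-4253, f(10)=-8547, f(11)=-17053, f(12)=-34147, f(13)=-68253, f(14)=-136547; answer -136547
Part 4: U3 = -136547; d = 4; total draws C(12,3) = 220; favorable C(8,3) = 56; P = 14/55; answer 14/55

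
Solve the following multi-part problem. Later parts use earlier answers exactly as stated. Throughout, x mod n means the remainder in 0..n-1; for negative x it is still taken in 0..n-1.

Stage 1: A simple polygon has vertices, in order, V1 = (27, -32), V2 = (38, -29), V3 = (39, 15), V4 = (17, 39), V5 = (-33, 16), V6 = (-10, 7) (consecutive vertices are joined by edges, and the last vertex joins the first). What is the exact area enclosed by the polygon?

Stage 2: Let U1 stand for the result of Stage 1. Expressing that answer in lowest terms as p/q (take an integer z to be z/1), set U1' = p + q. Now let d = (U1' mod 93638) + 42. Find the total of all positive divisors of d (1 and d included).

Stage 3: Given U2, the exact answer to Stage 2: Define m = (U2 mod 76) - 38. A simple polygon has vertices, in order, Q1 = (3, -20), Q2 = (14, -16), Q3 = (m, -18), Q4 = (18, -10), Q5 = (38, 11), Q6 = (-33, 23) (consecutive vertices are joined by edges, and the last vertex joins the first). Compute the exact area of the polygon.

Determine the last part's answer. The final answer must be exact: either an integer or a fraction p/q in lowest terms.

Stage 1: cross terms: (27*-29 - 38*-32)=433, (38*15 - 39*-29)=1701, (39*39 - 17*15)=1266, (17*16 - -33*39)=1559, (-33*7 - -10*16)=-71, (-10*-32 - 27*7)=131; twice the area = |5019| = 5019; area = 5019/2; answer 5019/2
Stage 2: U1 = 5019/2; threaded value p + q = 5021; d = 5063; 5063 = 61 * 83; sigma = (1 + 61) * (1 + 83) = 62 * 84 = 5208; answer 5208
Stage 3: U2 = 5208; m = 2; cross terms: (3*-16 - 14*-20)=232, (14*-18 - 2*-16)=-220, (2*-10 - 18*-18)=304, (18*11 - 38*-10)=578, (38*23 - -33*11)=1237, (-33*-20 - 3*23)=591; twice the area = |2722| = 2722; area = 1361; answer 1361

1361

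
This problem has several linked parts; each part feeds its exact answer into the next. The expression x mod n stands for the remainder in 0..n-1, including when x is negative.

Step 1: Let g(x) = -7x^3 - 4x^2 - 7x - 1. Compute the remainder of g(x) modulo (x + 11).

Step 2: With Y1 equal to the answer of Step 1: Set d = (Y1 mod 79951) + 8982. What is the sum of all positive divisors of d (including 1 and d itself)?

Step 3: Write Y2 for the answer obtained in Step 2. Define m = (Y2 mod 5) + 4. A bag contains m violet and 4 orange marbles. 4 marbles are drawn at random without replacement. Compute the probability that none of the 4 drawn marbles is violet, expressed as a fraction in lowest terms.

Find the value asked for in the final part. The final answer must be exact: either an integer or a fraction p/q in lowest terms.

Step 1: remainder = value at the root: -7*(-11)^3 - 4*(-11)^2 - 7*(-11)^1 - 1 = (9317) + (-484) + (77) + (-1) = 8909; answer 8909
Step 2: Y1 = 8909; d = 17891; 17891 is prime, so its only divisors are 1 and 17891; sigma = 1 + 17891 = 17892; answer 17892
Step 3: Y2 = 17892; m = 6; total draws C(10,4) = 210; favorable C(4,4) = 1; P = 1/210; answer 1/210

1/210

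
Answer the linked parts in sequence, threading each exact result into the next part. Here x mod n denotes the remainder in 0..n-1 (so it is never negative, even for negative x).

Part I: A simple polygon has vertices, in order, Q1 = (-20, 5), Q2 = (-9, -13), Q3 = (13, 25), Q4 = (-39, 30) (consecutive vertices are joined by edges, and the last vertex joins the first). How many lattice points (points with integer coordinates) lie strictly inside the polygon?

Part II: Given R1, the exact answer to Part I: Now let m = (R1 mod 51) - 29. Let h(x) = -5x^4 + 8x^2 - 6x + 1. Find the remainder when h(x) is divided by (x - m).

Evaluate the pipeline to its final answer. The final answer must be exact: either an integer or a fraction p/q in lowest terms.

Part I: cross terms: (-20*-13 - -9*5)=305, (-9*25 - 13*-13)=-56, (13*30 - -39*25)=1365, (-39*5 - -20*30)=405; twice the area = |2019| = 2019; area = 2019/2; boundary points = 1 + 2 + 1 + 1 = 5; strictly interior points = area - boundary/2 + 1 = 1008; answer 1008
Part II: R1 = 1008; m = 10; remainder = value at the root: -5*(10)^4 + 8*(10)^2 - 6*(10)^1 + 1 = (-50000) + (800) + (-60) + (1) = -49259; answer -49259

-49259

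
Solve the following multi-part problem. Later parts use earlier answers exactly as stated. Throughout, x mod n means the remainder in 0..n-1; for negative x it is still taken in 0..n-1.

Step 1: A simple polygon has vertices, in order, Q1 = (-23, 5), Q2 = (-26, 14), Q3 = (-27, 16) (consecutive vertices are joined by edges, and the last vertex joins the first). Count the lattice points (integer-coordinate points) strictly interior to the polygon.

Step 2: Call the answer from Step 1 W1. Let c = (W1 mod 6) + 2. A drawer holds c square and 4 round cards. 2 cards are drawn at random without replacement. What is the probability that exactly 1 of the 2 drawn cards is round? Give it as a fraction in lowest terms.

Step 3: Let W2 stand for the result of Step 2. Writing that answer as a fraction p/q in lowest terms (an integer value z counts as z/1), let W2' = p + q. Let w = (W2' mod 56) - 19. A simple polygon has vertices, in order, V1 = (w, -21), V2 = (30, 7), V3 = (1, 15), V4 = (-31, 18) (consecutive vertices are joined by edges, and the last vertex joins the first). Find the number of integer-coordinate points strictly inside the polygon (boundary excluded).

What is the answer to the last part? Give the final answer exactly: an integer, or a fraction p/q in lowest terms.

1080

Step 1: cross terms: (-23*14 - -26*5)=-192, (-26*16 - -27*14)=-38, (-27*5 - -23*16)=233; twice the area = |3| = 3; area = 3/2; boundary points = 3 + 1 + 1 = 5; strictly interior points = area - boundary/2 + 1 = 0; answer 0
Step 2: W1 = 0; c = 2; total draws C(6,2) = 15; favorable C(4,1)*C(2,1) = 8; P = 8/15; answer 8/15
Step 3: W2 = 8/15; threaded value p + q = 23; w = 4; cross terms: (4*7 - 30*-21)=658, (30*15 - 1*7)=443, (1*18 - -31*15)=483, (-31*-21 - 4*18)=579; twice the area = |2163| = 2163; area = 2163/2; boundary points = 2 + 1 + 1 + 1 = 5; strictly interior points = area - boundary/2 + 1 = 1080; answer 1080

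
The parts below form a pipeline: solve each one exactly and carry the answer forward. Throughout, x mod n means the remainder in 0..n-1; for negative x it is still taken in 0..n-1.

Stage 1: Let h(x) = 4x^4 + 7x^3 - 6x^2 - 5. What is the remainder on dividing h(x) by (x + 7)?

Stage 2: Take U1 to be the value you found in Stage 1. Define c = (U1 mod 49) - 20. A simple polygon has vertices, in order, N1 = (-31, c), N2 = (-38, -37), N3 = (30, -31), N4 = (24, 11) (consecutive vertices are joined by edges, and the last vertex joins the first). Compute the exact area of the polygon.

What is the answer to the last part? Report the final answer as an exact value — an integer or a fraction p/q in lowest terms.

Stage 1: remainder = value at the root: 4*(-7)^4 + 7*(-7)^3 - 6*(-7)^2 - 5 = (9604) + (-2401) + (-294) + (-5) = 6904; answer 6904
Stage 2: U1 = 6904; c = 24; cross terms: (-31*-37 - -38*24)=2059, (-38*-31 - 30*-37)=2288, (30*11 - 24*-31)=1074, (24*24 - -31*11)=917; twice the area = |6338| = 6338; area = 3169; answer 3169

3169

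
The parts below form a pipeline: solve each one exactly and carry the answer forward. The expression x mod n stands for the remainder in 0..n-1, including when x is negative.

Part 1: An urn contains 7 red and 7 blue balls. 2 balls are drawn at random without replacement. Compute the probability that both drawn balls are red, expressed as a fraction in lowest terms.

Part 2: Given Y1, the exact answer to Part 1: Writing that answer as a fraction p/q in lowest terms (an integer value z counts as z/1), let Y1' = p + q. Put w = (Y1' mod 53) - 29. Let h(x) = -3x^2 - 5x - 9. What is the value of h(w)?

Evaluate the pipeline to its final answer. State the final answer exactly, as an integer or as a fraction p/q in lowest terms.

-451

Part 1: total draws C(14,2) = 91; favorable C(7,2) = 21; P = 3/13; answer 3/13
Part 2: Y1 = 3/13; threaded value p + q = 16; w = -13; -3*(-13)^2 - 5*(-13)^1 - 9 = (-507) + (65) + (-9) = -451; answer -451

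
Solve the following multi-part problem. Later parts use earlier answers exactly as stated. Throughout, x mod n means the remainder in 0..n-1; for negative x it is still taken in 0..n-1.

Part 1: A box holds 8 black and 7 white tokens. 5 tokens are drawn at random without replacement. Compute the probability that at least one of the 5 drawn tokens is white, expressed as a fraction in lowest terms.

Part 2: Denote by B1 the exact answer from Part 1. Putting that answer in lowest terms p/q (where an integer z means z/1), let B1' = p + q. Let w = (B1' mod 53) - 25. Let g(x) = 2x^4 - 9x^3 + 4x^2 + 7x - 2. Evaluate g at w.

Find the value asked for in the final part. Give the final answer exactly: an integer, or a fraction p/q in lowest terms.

671138

Part 1: total draws C(15,5) = 3003; complement C(8,5) = 56; favorable 3003 - 56 = 2947; P = 421/429; answer 421/429
Part 2: B1 = 421/429; threaded value p + q = 850; w = -23; 2*(-23)^4 - 9*(-23)^3 + 4*(-23)^2 + 7*(-23)^1 - 2 = (559682) + (109503) + (2116) + (-161) + (-2) = 671138; answer 671138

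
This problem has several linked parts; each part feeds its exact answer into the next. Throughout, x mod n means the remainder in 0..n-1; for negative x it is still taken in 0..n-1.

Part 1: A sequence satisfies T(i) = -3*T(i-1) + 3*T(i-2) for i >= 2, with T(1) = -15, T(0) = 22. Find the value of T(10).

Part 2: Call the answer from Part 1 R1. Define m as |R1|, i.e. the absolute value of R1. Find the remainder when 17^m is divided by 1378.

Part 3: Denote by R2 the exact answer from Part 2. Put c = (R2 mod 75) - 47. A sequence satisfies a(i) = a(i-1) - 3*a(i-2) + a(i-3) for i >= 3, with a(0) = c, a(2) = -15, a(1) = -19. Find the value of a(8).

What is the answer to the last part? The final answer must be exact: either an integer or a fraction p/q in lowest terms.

567

Part 1: T(2) = -3*(-15) + 3*(22) = 111; iterating: T(2)=111, T(3)=-378, T(4)=1467, T(5)=-5535, T(6)=21006, T(7)=-79623, T(8)=301887, T(9)=-1144530, T(10)=4339251; answer 4339251
Part 2: R1 = 4339251; m = 4339251; squarings mod 1378: 17^1=17, 17^2=289, 17^4=841, 17^8=367, 17^16=1023, 17^32=627, 17^64=399, 17^128=731, 17^256=1075, 17^512=861, 17^1024=1335, 17^2048=471, 17^4096=1361, 17^8192=289, 17^16384=841, 17^32768=367, 17^65536=1023, 17^131072=627, 17^262144=399, 17^524288=731, 17^1048576=1075, 17^2097152=861, 17^4194304=1335; 17^4339251 = 17^1 * 17^2 * 17^16 * 17^32 * 17^512 * 17^1024 * 17^4096 * 17^8192 * 17^131072 * 17^4194304 = 1013 (mod 1378); answer 1013
Part 3: R2 = 1013; c = -9; a(3) = 1*(-15) - 3*(-19) + 1*(-9) = 33; iterating: a(3)=33, a(4)=59, a(5)=-55, a(6)=-199, a(7)=25, a(8)=567; answer 567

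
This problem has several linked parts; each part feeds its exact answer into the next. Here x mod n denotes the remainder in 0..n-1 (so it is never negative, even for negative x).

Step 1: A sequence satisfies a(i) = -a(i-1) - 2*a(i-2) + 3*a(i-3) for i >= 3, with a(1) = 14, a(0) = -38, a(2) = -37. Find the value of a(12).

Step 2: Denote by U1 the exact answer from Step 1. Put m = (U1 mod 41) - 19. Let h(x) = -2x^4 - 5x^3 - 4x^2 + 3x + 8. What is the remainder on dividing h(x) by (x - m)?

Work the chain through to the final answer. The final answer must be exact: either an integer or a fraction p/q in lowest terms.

Step 1: a(3) = -1*(-37) - 2*(14) + 3*(-38) = -105; iterating: a(3)=-105, a(4)=221, a(5)=-122, a(6)=-635, a(7)=1542, a(8)=-638, a(9)=-4351, a(10)=10253, a(11)=-3465, a(12)=-30094; answer -30094
Step 2: U1 = -30094; m = -19; remainder = value at the root: -2*(-19)^4 - 5*(-19)^3 - 4*(-19)^2 + 3*(-19)^1 + 8 = (-260642) + (34295) + (-1444) + (-57) + (8) = -227840; answer -227840

-227840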